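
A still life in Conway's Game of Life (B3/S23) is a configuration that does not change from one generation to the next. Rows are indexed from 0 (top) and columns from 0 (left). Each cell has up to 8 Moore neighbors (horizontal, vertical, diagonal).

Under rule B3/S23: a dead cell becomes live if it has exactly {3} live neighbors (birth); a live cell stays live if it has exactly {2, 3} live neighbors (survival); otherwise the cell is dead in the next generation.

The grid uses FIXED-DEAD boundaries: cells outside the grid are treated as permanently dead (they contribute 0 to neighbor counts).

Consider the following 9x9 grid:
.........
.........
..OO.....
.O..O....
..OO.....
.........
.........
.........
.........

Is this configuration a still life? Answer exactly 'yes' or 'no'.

Compute generation 1 and compare to generation 0 (given above):
Generation 1:
.........
.........
..OO.....
.O..O....
..OO.....
.........
.........
.........
.........
The grids are IDENTICAL -> still life.

Answer: yes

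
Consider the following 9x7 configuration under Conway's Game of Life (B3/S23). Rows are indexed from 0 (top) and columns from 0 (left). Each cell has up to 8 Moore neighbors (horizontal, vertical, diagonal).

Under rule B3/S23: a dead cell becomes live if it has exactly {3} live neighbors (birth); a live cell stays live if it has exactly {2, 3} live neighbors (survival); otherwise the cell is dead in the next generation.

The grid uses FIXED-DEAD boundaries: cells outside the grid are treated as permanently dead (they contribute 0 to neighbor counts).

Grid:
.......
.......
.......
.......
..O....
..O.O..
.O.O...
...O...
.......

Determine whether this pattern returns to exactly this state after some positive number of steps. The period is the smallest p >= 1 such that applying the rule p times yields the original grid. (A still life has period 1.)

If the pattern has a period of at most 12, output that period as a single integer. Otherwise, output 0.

Simulating and comparing each generation to the original:
Gen 0 (original, given above): 6 live cells
Gen 1: 6 live cells, differs from original
Gen 2: 6 live cells, MATCHES original -> period = 2

Answer: 2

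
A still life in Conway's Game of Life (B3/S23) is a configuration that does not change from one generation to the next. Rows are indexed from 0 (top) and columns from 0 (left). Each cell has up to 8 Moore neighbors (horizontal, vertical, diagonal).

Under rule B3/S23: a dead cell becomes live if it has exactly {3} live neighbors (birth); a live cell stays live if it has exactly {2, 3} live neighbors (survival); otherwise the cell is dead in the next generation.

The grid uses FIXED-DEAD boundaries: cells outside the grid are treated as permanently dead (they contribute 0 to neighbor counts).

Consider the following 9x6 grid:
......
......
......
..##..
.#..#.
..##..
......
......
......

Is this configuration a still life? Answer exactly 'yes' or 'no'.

Answer: yes

Derivation:
Compute generation 1 and compare to generation 0 (given above):
Generation 1:
......
......
......
..##..
.#..#.
..##..
......
......
......
The grids are IDENTICAL -> still life.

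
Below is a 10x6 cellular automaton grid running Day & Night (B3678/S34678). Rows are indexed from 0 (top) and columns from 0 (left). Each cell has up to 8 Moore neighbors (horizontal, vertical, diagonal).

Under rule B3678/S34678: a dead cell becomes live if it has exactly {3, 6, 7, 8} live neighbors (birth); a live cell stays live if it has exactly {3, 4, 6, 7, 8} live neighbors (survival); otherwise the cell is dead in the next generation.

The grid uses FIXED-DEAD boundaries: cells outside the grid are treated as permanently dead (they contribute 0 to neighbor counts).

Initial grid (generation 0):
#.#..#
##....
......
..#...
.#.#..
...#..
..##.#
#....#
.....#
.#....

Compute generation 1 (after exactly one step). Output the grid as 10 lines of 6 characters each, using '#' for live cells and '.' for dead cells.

Answer: ......
.#....
.#....
......
......
...#..
......
......
......
......

Derivation:
Simulating step by step:
Generation 0 (given above): 16 live cells
Generation 1: 3 live cells
(generation 1 grid is the final answer)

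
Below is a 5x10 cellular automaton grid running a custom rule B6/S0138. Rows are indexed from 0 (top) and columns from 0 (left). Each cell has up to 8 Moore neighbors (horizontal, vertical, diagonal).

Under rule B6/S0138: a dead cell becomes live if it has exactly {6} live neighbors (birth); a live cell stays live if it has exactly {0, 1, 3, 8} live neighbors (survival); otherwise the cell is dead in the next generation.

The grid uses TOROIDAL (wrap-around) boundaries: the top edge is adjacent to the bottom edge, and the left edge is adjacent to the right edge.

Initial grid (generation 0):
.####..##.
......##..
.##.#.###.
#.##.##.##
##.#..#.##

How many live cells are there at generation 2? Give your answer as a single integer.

Simulating step by step:
Generation 0 (given above): 27 live cells
Generation 1: 7 live cells
.#.#......
..........
.##.......
.#........
......##..
Generation 2: 4 live cells
.#.#......
..........
..........
..........
......##..
Population at generation 2: 4

Answer: 4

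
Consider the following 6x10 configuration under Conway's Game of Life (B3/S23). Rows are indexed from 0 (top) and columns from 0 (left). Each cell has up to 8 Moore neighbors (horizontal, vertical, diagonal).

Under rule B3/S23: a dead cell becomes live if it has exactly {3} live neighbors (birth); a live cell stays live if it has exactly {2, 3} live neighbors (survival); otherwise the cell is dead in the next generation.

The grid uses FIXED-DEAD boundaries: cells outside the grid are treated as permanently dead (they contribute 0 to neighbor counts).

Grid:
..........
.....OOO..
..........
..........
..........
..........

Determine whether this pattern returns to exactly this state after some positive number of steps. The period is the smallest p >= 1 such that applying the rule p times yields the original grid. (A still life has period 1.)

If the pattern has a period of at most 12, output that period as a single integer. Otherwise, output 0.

Answer: 2

Derivation:
Simulating and comparing each generation to the original:
Gen 0 (original, given above): 3 live cells
Gen 1: 3 live cells, differs from original
Gen 2: 3 live cells, MATCHES original -> period = 2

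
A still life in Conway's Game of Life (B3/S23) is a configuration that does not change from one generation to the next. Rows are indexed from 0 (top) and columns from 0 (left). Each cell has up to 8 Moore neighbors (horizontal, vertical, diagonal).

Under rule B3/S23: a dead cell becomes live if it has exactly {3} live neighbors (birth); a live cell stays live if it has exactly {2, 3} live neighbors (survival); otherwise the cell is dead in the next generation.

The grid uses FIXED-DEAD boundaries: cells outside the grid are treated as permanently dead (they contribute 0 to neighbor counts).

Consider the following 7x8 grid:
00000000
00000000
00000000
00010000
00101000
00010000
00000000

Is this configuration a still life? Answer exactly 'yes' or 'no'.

Compute generation 1 and compare to generation 0 (given above):
Generation 1:
00000000
00000000
00000000
00010000
00101000
00010000
00000000
The grids are IDENTICAL -> still life.

Answer: yes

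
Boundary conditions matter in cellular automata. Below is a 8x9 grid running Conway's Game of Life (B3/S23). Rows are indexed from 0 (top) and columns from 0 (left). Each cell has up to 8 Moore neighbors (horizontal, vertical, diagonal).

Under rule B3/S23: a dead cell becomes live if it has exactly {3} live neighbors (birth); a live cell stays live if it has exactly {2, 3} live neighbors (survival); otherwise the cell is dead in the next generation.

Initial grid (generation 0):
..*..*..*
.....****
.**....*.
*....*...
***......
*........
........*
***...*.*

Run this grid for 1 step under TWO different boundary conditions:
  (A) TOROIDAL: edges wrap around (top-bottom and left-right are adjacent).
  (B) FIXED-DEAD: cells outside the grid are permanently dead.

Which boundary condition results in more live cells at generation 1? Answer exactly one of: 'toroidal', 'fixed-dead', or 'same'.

Answer: toroidal

Derivation:
Under TOROIDAL boundary, generation 1:
..*..*...
***..*..*
**...*.*.
*.......*
*.......*
*.......*
.......**
.**.....*
Population = 22

Under FIXED-DEAD boundary, generation 1:
.....*..*
.**..*..*
.*...*.**
*........
*........
*........
*......*.
.*.....*.
Population = 17

Comparison: toroidal=22, fixed-dead=17 -> toroidal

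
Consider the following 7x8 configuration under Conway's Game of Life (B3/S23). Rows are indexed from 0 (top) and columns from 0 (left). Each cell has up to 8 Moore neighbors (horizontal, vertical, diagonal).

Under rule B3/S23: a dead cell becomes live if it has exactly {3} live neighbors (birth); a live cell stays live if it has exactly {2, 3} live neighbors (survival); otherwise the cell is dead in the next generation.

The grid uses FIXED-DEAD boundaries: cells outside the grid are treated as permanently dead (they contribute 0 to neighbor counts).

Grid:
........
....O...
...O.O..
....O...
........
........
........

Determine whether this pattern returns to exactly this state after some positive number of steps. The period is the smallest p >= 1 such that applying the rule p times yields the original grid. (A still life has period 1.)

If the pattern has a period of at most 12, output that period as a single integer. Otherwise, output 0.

Simulating and comparing each generation to the original:
Gen 0 (original, given above): 4 live cells
Gen 1: 4 live cells, MATCHES original -> period = 1

Answer: 1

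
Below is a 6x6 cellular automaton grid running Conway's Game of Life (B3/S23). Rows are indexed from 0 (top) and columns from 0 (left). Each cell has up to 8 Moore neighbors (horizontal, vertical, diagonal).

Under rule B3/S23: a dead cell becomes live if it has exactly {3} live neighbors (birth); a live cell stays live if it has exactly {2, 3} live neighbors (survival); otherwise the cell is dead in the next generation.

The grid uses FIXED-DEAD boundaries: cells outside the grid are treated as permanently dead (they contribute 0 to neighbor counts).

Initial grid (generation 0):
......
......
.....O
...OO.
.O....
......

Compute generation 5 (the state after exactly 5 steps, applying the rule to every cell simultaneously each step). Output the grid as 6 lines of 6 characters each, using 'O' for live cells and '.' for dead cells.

Answer: ......
......
......
......
......
......

Derivation:
Simulating step by step:
Generation 0 (given above): 4 live cells
Generation 1: 2 live cells
......
......
....O.
....O.
......
......
Generation 2: 0 live cells
......
......
......
......
......
......
Generation 3: 0 live cells
......
......
......
......
......
......
Generation 4: 0 live cells
......
......
......
......
......
......
Generation 5: 0 live cells
(generation 5 grid is the final answer)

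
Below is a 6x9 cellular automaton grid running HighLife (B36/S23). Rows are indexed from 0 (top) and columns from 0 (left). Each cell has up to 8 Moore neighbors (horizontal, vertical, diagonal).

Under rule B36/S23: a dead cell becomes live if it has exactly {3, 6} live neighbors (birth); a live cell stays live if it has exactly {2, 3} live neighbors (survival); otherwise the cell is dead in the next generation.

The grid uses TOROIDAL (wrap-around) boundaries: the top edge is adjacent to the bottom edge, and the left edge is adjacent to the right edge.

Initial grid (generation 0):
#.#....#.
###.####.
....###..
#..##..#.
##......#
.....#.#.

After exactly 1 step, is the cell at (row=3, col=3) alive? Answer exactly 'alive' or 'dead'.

Simulating step by step:
Generation 0 (given above): 22 live cells
Generation 1: 25 live cells
#.###.##.
#.#.#..#.
#.#......
##.##.##.
##..#.##.
......##.

Cell (3,3) at generation 1: 1 -> alive

Answer: alive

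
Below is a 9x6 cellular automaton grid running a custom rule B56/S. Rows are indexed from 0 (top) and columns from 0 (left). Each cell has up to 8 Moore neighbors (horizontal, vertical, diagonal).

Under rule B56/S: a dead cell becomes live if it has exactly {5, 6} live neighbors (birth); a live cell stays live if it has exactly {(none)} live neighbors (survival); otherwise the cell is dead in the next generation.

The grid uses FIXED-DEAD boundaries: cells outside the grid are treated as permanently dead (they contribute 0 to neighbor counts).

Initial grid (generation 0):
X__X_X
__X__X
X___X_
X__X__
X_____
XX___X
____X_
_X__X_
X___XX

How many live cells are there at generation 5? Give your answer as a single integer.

Simulating step by step:
Generation 0 (given above): 19 live cells
Generation 1: 0 live cells
______
______
______
______
______
______
______
______
______
Generation 2: 0 live cells
______
______
______
______
______
______
______
______
______
Generation 3: 0 live cells
______
______
______
______
______
______
______
______
______
Generation 4: 0 live cells
______
______
______
______
______
______
______
______
______
Generation 5: 0 live cells
______
______
______
______
______
______
______
______
______
Population at generation 5: 0

Answer: 0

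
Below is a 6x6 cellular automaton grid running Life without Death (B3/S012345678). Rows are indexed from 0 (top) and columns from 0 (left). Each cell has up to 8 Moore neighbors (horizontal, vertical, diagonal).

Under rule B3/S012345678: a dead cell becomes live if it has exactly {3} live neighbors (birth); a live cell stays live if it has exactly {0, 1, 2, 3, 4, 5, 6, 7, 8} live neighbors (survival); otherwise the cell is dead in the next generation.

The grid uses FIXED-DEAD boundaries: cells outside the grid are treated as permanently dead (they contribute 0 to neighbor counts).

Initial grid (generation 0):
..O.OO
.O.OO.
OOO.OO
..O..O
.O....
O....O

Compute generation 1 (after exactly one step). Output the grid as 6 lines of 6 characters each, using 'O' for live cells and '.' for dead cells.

Answer: ..O.OO
OO.OO.
OOO.OO
O.OOOO
.O....
O....O

Derivation:
Simulating step by step:
Generation 0 (given above): 16 live cells
Generation 1: 20 live cells
(generation 1 grid is the final answer)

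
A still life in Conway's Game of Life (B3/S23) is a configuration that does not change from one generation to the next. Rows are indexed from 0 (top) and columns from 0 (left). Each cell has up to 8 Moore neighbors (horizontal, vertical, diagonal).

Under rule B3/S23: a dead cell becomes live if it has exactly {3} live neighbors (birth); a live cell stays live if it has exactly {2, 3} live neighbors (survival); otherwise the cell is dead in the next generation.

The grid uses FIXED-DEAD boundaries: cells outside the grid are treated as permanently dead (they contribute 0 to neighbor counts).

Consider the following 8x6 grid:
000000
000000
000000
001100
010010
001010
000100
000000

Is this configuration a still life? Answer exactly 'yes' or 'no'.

Compute generation 1 and compare to generation 0 (given above):
Generation 1:
000000
000000
000000
001100
010010
001010
000100
000000
The grids are IDENTICAL -> still life.

Answer: yes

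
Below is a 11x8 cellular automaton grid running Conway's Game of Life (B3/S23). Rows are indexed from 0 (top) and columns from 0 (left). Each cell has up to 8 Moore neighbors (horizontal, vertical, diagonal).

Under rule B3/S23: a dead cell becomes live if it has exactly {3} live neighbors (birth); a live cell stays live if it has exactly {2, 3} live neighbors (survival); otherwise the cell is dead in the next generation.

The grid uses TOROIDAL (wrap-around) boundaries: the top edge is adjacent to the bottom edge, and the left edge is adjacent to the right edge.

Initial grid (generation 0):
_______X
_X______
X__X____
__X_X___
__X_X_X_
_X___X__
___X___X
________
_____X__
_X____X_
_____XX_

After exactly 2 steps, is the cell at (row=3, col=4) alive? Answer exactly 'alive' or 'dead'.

Simulating step by step:
Generation 0 (given above): 18 live cells
Generation 1: 21 live cells
______X_
X_______
_XXX____
_XX_XX__
_XX_X___
__XXXXX_
________
________
________
______X_
_____XXX
Generation 2: 23 live cells
_____XX_
_XX_____
X__XX___
X___XX__
______X_
_XX_XX__
___XXX__
________
________
_____XXX
_____X_X

Cell (3,4) at generation 2: 1 -> alive

Answer: alive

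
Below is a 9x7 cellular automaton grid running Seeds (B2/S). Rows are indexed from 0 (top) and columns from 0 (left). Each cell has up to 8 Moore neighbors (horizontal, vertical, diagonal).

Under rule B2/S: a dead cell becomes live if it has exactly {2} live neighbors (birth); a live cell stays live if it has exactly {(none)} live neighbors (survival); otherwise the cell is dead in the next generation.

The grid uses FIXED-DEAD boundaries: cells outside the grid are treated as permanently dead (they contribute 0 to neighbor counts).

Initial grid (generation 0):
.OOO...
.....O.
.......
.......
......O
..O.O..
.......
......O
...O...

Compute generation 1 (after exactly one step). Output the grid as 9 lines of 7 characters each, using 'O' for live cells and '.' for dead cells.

Answer: ....O..
.O.OO..
.......
.......
...O.O.
...O.O.
...O.O.
.......
.......

Derivation:
Simulating step by step:
Generation 0 (given above): 9 live cells
Generation 1: 10 live cells
(generation 1 grid is the final answer)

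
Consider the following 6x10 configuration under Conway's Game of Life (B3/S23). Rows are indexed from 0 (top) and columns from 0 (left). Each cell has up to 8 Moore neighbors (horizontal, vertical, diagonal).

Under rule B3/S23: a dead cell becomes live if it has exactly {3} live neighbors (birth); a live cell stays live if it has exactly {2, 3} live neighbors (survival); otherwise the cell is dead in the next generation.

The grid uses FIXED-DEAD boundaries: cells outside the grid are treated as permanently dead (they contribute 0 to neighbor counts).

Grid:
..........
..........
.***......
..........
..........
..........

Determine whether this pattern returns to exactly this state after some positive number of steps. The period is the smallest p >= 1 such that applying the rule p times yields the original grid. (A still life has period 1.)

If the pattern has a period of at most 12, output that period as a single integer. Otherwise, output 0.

Answer: 2

Derivation:
Simulating and comparing each generation to the original:
Gen 0 (original, given above): 3 live cells
Gen 1: 3 live cells, differs from original
Gen 2: 3 live cells, MATCHES original -> period = 2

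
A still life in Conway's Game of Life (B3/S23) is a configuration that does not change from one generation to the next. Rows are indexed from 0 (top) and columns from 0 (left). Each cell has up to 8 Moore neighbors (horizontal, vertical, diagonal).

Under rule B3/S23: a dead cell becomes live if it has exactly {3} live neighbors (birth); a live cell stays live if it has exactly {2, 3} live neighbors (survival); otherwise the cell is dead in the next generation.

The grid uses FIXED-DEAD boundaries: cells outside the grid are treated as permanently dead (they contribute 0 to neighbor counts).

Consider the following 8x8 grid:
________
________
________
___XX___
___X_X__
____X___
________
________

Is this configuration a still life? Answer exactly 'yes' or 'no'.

Compute generation 1 and compare to generation 0 (given above):
Generation 1:
________
________
________
___XX___
___X_X__
____X___
________
________
The grids are IDENTICAL -> still life.

Answer: yes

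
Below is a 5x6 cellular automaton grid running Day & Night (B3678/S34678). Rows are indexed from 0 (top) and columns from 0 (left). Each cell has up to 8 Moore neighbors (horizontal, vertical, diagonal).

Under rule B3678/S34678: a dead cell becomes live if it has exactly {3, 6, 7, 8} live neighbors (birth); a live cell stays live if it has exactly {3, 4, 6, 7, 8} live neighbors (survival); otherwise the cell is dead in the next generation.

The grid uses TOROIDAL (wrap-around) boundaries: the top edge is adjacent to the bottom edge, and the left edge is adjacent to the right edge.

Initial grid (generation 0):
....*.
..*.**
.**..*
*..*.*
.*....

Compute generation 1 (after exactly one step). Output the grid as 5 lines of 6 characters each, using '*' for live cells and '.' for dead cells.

Answer: ...*.*
**..**
.**..*
*...*.
*...**

Derivation:
Simulating step by step:
Generation 0 (given above): 11 live cells
Generation 1: 14 live cells
(generation 1 grid is the final answer)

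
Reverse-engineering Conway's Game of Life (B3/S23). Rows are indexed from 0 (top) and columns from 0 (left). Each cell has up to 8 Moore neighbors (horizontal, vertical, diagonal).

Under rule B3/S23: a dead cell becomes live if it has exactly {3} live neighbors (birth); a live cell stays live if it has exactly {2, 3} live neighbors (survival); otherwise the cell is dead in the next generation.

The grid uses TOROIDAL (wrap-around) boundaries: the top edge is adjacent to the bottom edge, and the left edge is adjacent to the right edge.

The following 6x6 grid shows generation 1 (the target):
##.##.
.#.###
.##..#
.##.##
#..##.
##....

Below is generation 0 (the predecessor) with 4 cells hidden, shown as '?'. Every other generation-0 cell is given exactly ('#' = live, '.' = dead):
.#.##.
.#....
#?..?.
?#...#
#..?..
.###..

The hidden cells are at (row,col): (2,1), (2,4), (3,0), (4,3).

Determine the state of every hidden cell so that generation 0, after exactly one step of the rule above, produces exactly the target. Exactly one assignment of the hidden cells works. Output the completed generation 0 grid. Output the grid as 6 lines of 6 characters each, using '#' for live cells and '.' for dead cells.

Answer: .#.##.
.#....
##..#.
.#...#
#..#..
.###..

Derivation:
Hidden generation-0 cells (in order): (2,1), (2,4), (3,0), (4,3).
A hidden cell only influences target cells in its own 3x3 neighborhood. Try each of the 2^4 = 16 assignments, step the completed generation 0 forward once under B3/S23, and compare with the target:
  (2,1)=. (2,4)=. (3,0)=. (4,3)=. -> step gives (1,0)='#' but target has '.' -> reject
  (2,1)=. (2,4)=. (3,0)=. (4,3)=# -> step gives (1,0)='#' but target has '.' -> reject
  (2,1)=. (2,4)=. (3,0)=# (4,3)=. -> step gives (1,0)='#' but target has '.' -> reject
  (2,1)=. (2,4)=. (3,0)=# (4,3)=# -> step gives (1,0)='#' but target has '.' -> reject
  (2,1)=. (2,4)=# (3,0)=. (4,3)=. -> step gives (1,0)='#' but target has '.' -> reject
  (2,1)=. (2,4)=# (3,0)=. (4,3)=# -> step gives (1,0)='#' but target has '.' -> reject
  (2,1)=. (2,4)=# (3,0)=# (4,3)=. -> step gives (1,0)='#' but target has '.' -> reject
  (2,1)=. (2,4)=# (3,0)=# (4,3)=# -> step gives (1,0)='#' but target has '.' -> reject
  (2,1)=# (2,4)=. (3,0)=. (4,3)=. -> step gives (1,3)='.' but target has '#' -> reject
  (2,1)=# (2,4)=. (3,0)=. (4,3)=# -> step gives (1,3)='.' but target has '#' -> reject
  (2,1)=# (2,4)=. (3,0)=# (4,3)=. -> step gives (1,3)='.' but target has '#' -> reject
  (2,1)=# (2,4)=. (3,0)=# (4,3)=# -> step gives (1,3)='.' but target has '#' -> reject
  (2,1)=# (2,4)=# (3,0)=. (4,3)=. -> step gives (3,2)='.' but target has '#' -> reject
  (2,1)=# (2,4)=# (3,0)=. (4,3)=# -> step reproduces the target at every cell -> ACCEPT
  (2,1)=# (2,4)=# (3,0)=# (4,3)=. -> step gives (2,1)='.' but target has '#' -> reject
  (2,1)=# (2,4)=# (3,0)=# (4,3)=# -> step gives (2,1)='.' but target has '#' -> reject
Unique solution: (2,1)=live, (2,4)=live, (3,0)=dead, (4,3)=live.
Check: live-neighbor counts of every cell in the completed generation 0:
336321
434333
433113
533233
345232
335442
Applying B3/S23 to generation 0 with these counts gives:
##.##.
.#.###
.##..#
.##.##
#..##.
##....
which matches the target exactly.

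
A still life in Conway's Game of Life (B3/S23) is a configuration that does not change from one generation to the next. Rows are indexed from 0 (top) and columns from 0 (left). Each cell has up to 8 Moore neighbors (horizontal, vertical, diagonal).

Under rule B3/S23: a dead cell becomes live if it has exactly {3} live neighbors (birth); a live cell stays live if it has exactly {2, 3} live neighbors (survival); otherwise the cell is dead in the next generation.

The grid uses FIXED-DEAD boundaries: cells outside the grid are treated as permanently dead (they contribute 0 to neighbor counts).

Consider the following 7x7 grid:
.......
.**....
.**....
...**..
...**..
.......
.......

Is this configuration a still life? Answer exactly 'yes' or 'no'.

Compute generation 1 and compare to generation 0 (given above):
Generation 1:
.......
.**....
.*.....
....*..
...**..
.......
.......
Cell (2,2) differs: gen0=1 vs gen1=0 -> NOT a still life.

Answer: no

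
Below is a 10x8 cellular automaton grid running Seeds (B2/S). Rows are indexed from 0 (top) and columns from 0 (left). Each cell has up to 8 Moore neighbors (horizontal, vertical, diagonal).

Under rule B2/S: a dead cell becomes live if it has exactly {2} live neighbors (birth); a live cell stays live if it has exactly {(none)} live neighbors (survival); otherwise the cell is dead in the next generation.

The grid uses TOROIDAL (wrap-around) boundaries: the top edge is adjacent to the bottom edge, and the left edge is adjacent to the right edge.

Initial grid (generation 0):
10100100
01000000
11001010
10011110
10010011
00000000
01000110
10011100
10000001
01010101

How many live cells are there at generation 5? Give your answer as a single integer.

Simulating step by step:
Generation 0 (given above): 30 live cells
Generation 1: 15 live cells
00010001
00011010
00000000
00000000
01100000
01101000
10110001
00100000
00000000
00000000
Generation 2: 16 live cells
00100110
00100101
00011100
01100000
10000000
00000001
00001000
10000001
00000000
00000000
Generation 3: 16 live cells
01011001
01000000
10000000
10000100
00100001
10000000
00000010
00000000
10000001
00000110
Generation 4: 15 live cells
00000000
00011001
00000001
00000010
00000010
01000010
00000001
10000010
00000100
01110000
Generation 5: 20 live cells
11000000
10000010
10011100
00000100
00000000
10000100
01000100
00000100
10011011
00001000
Population at generation 5: 20

Answer: 20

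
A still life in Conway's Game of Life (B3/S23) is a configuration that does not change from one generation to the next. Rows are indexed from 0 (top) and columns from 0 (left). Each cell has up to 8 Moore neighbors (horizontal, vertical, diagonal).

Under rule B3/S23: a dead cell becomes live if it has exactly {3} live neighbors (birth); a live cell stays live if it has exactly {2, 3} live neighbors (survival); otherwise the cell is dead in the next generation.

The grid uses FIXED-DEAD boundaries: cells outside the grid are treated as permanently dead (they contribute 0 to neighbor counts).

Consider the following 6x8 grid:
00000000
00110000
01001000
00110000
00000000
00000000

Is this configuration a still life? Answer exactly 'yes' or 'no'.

Compute generation 1 and compare to generation 0 (given above):
Generation 1:
00000000
00110000
01001000
00110000
00000000
00000000
The grids are IDENTICAL -> still life.

Answer: yes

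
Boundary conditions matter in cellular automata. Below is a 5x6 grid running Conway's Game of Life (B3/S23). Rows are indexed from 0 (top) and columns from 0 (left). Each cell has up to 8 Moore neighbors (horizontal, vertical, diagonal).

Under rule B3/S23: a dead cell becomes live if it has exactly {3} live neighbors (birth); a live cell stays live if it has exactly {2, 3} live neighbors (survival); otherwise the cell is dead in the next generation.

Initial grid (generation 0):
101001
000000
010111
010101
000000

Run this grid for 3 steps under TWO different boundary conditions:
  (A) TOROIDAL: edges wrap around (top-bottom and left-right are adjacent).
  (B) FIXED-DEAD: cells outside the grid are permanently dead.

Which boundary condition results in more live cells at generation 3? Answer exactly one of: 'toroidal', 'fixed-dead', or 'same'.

Under TOROIDAL boundary, generation 3:
100000
011010
000001
010000
111000
Population = 9

Under FIXED-DEAD boundary, generation 3:
001100
001110
001110
000000
000000
Population = 8

Comparison: toroidal=9, fixed-dead=8 -> toroidal

Answer: toroidal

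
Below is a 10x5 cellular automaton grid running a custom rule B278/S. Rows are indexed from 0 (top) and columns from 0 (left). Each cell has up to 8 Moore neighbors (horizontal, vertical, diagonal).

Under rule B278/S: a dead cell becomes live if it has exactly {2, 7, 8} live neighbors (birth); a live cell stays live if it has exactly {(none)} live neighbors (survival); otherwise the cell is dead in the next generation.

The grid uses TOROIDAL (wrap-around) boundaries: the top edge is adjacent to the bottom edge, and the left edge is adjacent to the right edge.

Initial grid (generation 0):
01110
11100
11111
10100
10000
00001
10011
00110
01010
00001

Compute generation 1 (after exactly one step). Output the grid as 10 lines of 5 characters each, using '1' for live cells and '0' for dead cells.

Simulating step by step:
Generation 0 (given above): 23 live cells
Generation 1: 4 live cells
(generation 1 grid is the final answer)

Answer: 00000
00000
00000
00000
00010
01000
01000
00000
10000
00000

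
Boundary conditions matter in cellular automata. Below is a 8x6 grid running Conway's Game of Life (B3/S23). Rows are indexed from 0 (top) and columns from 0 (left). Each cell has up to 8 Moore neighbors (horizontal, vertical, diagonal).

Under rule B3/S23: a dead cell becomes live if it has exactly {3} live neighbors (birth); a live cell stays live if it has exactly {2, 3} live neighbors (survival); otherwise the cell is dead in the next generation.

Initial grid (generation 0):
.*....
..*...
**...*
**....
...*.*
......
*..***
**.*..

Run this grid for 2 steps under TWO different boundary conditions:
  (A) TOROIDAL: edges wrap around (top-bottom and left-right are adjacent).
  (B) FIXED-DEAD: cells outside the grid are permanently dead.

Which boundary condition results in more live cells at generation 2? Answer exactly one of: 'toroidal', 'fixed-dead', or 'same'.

Under TOROIDAL boundary, generation 2:
**....
*.*...
..*...
****.*
*.**.*
...*..
.....*
...*..
Population = 17

Under FIXED-DEAD boundary, generation 2:
......
......
*.*...
*.**..
.****.
.*.*..
*.....
*...*.
Population = 14

Comparison: toroidal=17, fixed-dead=14 -> toroidal

Answer: toroidal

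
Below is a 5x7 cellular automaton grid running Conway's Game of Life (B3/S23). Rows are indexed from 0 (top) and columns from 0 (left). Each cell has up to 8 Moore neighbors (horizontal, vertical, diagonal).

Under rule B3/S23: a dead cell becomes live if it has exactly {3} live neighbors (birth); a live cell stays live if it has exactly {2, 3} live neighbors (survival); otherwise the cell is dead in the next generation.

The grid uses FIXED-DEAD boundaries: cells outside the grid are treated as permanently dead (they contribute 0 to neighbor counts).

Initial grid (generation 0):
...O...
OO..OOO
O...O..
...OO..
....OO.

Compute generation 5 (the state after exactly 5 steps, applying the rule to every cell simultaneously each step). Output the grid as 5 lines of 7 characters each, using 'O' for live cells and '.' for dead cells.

Simulating step by step:
Generation 0 (given above): 12 live cells
Generation 1: 13 live cells
....OO.
OO.OOO.
OO.....
...O...
...OOO.
Generation 2: 14 live cells
...O.O.
OOOO.O.
OO.O...
..OO...
...OO..
Generation 3: 9 live cells
.O.O...
O..O...
O......
.O.....
..OOO..
Generation 4: 11 live cells
..O....
OOO....
OO.....
.OOO...
..OO...
Generation 5: 8 live cells
(generation 5 grid is the final answer)

Answer: ..O....
O.O....
...O...
O..O...
.O.O...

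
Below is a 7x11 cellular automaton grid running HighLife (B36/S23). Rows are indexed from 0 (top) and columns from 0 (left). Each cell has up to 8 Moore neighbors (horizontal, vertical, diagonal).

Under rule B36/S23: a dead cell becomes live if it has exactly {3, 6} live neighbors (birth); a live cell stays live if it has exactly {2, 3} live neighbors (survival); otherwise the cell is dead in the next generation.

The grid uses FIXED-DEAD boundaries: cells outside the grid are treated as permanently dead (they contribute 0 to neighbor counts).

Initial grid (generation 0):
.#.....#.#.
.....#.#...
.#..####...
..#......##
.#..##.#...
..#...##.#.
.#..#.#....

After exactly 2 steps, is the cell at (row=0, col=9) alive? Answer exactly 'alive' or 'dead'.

Answer: dead

Derivation:
Simulating step by step:
Generation 0 (given above): 24 live cells
Generation 1: 31 live cells
......#.#..
....####...
....##.##..
.###...##..
.###.#.#.##
.####..##..
.....###...
Generation 2: 19 live cells
......#....
....#......
..#...#....
.#...#.....
#.......##.
.#....#..#.
..#######..

Cell (0,9) at generation 2: 0 -> dead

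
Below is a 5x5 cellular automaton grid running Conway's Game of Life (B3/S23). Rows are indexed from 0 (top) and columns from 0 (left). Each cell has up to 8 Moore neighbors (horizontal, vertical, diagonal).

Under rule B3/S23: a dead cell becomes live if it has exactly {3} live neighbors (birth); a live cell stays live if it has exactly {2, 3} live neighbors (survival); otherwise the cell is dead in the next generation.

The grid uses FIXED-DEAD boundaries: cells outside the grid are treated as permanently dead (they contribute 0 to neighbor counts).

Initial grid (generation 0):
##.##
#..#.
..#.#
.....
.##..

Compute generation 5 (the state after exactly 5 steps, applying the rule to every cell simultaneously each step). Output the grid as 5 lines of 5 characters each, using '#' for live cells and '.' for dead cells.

Answer: ####.
....#
#####
##..#
..#..

Derivation:
Simulating step by step:
Generation 0 (given above): 10 live cells
Generation 1: 10 live cells
#####
#....
...#.
.###.
.....
Generation 2: 11 live cells
####.
#...#
.#.#.
..##.
..#..
Generation 3: 13 live cells
####.
#...#
.#.##
.#.#.
..##.
Generation 4: 13 live cells
####.
#...#
##.##
.#...
..##.
Generation 5: 14 live cells
(generation 5 grid is the final answer)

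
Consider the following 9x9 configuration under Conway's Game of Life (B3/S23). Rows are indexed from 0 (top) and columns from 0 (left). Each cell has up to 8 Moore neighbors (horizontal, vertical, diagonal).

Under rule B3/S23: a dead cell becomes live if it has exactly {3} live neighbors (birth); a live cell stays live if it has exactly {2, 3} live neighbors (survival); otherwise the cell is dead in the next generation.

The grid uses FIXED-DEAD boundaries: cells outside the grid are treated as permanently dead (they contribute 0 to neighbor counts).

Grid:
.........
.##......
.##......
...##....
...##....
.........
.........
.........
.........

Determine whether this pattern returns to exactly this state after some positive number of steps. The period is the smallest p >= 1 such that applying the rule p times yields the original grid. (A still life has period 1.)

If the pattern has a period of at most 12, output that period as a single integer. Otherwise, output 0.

Answer: 2

Derivation:
Simulating and comparing each generation to the original:
Gen 0 (original, given above): 8 live cells
Gen 1: 6 live cells, differs from original
Gen 2: 8 live cells, MATCHES original -> period = 2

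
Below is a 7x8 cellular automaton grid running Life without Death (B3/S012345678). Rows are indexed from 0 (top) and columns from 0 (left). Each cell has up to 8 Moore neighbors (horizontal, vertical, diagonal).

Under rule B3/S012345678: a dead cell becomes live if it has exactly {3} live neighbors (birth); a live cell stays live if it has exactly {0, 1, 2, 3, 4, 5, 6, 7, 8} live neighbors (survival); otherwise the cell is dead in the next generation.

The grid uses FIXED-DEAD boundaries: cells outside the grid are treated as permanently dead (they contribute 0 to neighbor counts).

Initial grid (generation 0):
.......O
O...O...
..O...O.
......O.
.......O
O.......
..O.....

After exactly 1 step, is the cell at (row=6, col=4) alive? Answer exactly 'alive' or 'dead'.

Answer: dead

Derivation:
Simulating step by step:
Generation 0 (given above): 9 live cells
Generation 1: 11 live cells
.......O
O...O...
..O..OO.
......OO
.......O
O.......
..O.....

Cell (6,4) at generation 1: 0 -> dead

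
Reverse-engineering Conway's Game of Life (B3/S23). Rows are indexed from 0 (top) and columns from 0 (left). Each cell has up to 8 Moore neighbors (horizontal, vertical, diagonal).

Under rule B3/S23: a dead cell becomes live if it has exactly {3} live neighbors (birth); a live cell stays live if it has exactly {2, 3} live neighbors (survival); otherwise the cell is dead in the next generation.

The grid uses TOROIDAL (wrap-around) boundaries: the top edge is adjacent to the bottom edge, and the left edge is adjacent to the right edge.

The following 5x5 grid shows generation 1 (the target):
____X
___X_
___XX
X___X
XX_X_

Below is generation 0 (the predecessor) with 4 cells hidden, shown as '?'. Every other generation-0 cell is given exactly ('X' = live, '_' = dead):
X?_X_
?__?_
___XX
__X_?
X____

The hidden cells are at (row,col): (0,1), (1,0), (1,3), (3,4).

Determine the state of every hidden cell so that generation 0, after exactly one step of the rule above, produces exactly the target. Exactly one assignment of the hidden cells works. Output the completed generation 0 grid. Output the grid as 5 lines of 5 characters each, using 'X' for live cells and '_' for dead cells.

Hidden generation-0 cells (in order): (0,1), (1,0), (1,3), (3,4).
A hidden cell only influences target cells in its own 3x3 neighborhood. Try each of the 2^4 = 16 assignments, step the completed generation 0 forward once under B3/S23, and compare with the target:
  (0,1)=_ (1,0)=_ (1,3)=_ (3,4)=_ -> step gives (2,4)='_' but target has 'X' -> reject
  (0,1)=_ (1,0)=_ (1,3)=_ (3,4)=X -> step reproduces the target at every cell -> ACCEPT
  (0,1)=_ (1,0)=_ (1,3)=X (3,4)=_ -> step gives (0,4)='_' but target has 'X' -> reject
  (0,1)=_ (1,0)=_ (1,3)=X (3,4)=X -> step gives (0,4)='_' but target has 'X' -> reject
  (0,1)=_ (1,0)=X (1,3)=_ (3,4)=_ -> step gives (0,0)='X' but target has '_' -> reject
  (0,1)=_ (1,0)=X (1,3)=_ (3,4)=X -> step gives (0,0)='X' but target has '_' -> reject
  (0,1)=_ (1,0)=X (1,3)=X (3,4)=_ -> step gives (0,0)='X' but target has '_' -> reject
  (0,1)=_ (1,0)=X (1,3)=X (3,4)=X -> step gives (0,0)='X' but target has '_' -> reject
  (0,1)=X (1,0)=_ (1,3)=_ (3,4)=_ -> step gives (0,0)='X' but target has '_' -> reject
  (0,1)=X (1,0)=_ (1,3)=_ (3,4)=X -> step gives (0,0)='X' but target has '_' -> reject
  (0,1)=X (1,0)=_ (1,3)=X (3,4)=_ -> step gives (0,0)='X' but target has '_' -> reject
  (0,1)=X (1,0)=_ (1,3)=X (3,4)=X -> step gives (0,0)='X' but target has '_' -> reject
  (0,1)=X (1,0)=X (1,3)=_ (3,4)=_ -> step gives (0,0)='X' but target has '_' -> reject
  (0,1)=X (1,0)=X (1,3)=_ (3,4)=X -> step gives (0,0)='X' but target has '_' -> reject
  (0,1)=X (1,0)=X (1,3)=X (3,4)=_ -> step gives (0,0)='X' but target has '_' -> reject
  (0,1)=X (1,0)=X (1,3)=X (3,4)=X -> step gives (0,0)='X' but target has '_' -> reject
Unique solution: (0,1)=dead, (1,0)=dead, (1,3)=dead, (3,4)=live.
Check: live-neighbor counts of every cell in the completed generation 0:
12103
21234
21232
32143
23234
Applying B3/S23 to generation 0 with these counts gives:
____X
___X_
___XX
X___X
XX_X_
which matches the target exactly.

Answer: X__X_
_____
___XX
__X_X
X____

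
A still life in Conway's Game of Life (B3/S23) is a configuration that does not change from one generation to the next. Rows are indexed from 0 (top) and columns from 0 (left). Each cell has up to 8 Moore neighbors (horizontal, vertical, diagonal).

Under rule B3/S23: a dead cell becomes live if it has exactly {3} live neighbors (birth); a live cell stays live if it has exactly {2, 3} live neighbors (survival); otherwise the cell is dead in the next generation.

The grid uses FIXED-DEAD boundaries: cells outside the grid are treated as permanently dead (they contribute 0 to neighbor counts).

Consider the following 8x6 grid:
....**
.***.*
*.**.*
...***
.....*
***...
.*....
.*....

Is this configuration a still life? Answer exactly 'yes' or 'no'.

Answer: no

Derivation:
Compute generation 1 and compare to generation 0 (given above):
Generation 1:
..****
.*...*
.....*
..**.*
.***.*
***...
......
......
Cell (0,2) differs: gen0=0 vs gen1=1 -> NOT a still life.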